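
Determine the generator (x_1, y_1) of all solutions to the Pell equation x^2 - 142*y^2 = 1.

(x, y) = (143, 12)

First expand sqrt(142) as a continued fraction. With x_i = (sqrt(142) + m_i)/d_i and (m_0, d_0) = (0, 1): a_0 = floor(sqrt(142)) = 11, since 11^2 = 121 <= 142 < 144 = 12^2.
Iterate m_{i+1} = d_i*a_i - m_i, d_{i+1} = (142 - m_{i+1}^2)/d_i, a_{i+1} = floor((a_0 + m_{i+1})/d_{i+1}):
  m_1 = 1*11 - 0 = 11, d_1 = (142 - 11^2)/1 = 21/1 = 21, a_1 = floor((11 + 11)/21) = 1.
  m_2 = 21*1 - 11 = 10, d_2 = (142 - 10^2)/21 = 42/21 = 2, a_2 = floor((11 + 10)/2) = 10.
  m_3 = 2*10 - 10 = 10, d_3 = (142 - 10^2)/2 = 42/2 = 21, a_3 = floor((11 + 10)/21) = 1.
  m_4 = 21*1 - 10 = 11, d_4 = (142 - 11^2)/21 = 21/21 = 1, a_4 = floor((11 + 11)/1) = 22.
  m_5 = 1*22 - 11 = 11, d_5 = (142 - 11^2)/1 = 21/1 = 21: (m_5, d_5) = (m_1, d_1) = (11, 21), so from here the quotients repeat a_1, ..., a_4; the period length is 4.
So sqrt(142) = [11; (1, 10, 1, 22)] with period length k = 4.
k is even, so the fundamental solution of x^2 - 142y^2 = 1 is (p_{k-1}, q_{k-1}) = (p_3, q_3); compute convergents through index 3.
Convergents (p_i = a_i*p_{i-1} + p_{i-2}, q_i = a_i*q_{i-1} + q_{i-2} with p_{-2}=0, p_{-1}=1, q_{-2}=1, q_{-1}=0):
  i=0: a_0=11, p_0 = 11*1 + 0 = 11, q_0 = 11*0 + 1 = 1.
  i=1: a_1=1, p_1 = 1*11 + 1 = 12, q_1 = 1*1 + 0 = 1.
  i=2: a_2=10, p_2 = 10*12 + 11 = 131, q_2 = 10*1 + 1 = 11.
  i=3: a_3=1, p_3 = 1*131 + 12 = 143, q_3 = 1*11 + 1 = 12.
Check: 143^2 - 142*12^2 = 20449 - 20448 = 1, so (x, y) = (143, 12) solves the equation, and by the theorem it is the least positive solution.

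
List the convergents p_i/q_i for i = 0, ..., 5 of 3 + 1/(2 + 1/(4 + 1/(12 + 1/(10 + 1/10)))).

Using the convergent recurrence p_i = a_i*p_{i-1} + p_{i-2}, q_i = a_i*q_{i-1} + q_{i-2} with p_{-2}=0, p_{-1}=1, q_{-2}=1, q_{-1}=0:
  i=0: a_0=3, p_0 = 3*1 + 0 = 3, q_0 = 3*0 + 1 = 1.
  i=1: a_1=2, p_1 = 2*3 + 1 = 7, q_1 = 2*1 + 0 = 2.
  i=2: a_2=4, p_2 = 4*7 + 3 = 31, q_2 = 4*2 + 1 = 9.
  i=3: a_3=12, p_3 = 12*31 + 7 = 379, q_3 = 12*9 + 2 = 110.
  i=4: a_4=10, p_4 = 10*379 + 31 = 3821, q_4 = 10*110 + 9 = 1109.
  i=5: a_5=10, p_5 = 10*3821 + 379 = 38589, q_5 = 10*1109 + 110 = 11200.

3/1, 7/2, 31/9, 379/110, 3821/1109, 38589/11200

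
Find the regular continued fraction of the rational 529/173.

Run the Euclidean algorithm on 529 and 173; the successive quotients are the partial quotients a_0, a_1, ... (each step inverts the fractional part left over by the previous one):
  529 = 3*173 + 10, so a_0 = 3.
  173 = 17*10 + 3, so a_1 = 17.
  10 = 3*3 + 1, so a_2 = 3.
  3 = 3*1 + 0, so a_3 = 3.
The remainder reaches 0 after 4 divisions, so the expansion has 4 partial quotients, read off in order.

[3; 17, 3, 3]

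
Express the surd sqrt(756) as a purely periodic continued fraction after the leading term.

Write x_i = (sqrt(756) + m_i)/d_i with (m_0, d_0) = (0, 1). a_0 = floor(sqrt(756)) = 27, since 27^2 = 729 <= 756 < 784 = 28^2.
Iterate m_{i+1} = d_i*a_i - m_i, d_{i+1} = (756 - m_{i+1}^2)/d_i, a_{i+1} = floor((a_0 + m_{i+1})/d_{i+1}):
  m_1 = 1*27 - 0 = 27, d_1 = (756 - 27^2)/1 = 27/1 = 27, a_1 = floor((27 + 27)/27) = 2.
  m_2 = 27*2 - 27 = 27, d_2 = (756 - 27^2)/27 = 27/27 = 1, a_2 = floor((27 + 27)/1) = 54.
  m_3 = 1*54 - 27 = 27, d_3 = (756 - 27^2)/1 = 27/1 = 27: (m_3, d_3) = (m_1, d_1) = (27, 27), so from here the quotients repeat a_1, a_2; the period length is 2.
Hence the expansion of sqrt(756) is a_0 = 27 followed by the repeating block 2, 54 (period 2).

[27; (2, 54)]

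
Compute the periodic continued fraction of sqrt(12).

[3; (2, 6)]

Write x_i = (sqrt(12) + m_i)/d_i with (m_0, d_0) = (0, 1). a_0 = floor(sqrt(12)) = 3, since 3^2 = 9 <= 12 < 16 = 4^2.
Iterate m_{i+1} = d_i*a_i - m_i, d_{i+1} = (12 - m_{i+1}^2)/d_i, a_{i+1} = floor((a_0 + m_{i+1})/d_{i+1}):
  m_1 = 1*3 - 0 = 3, d_1 = (12 - 3^2)/1 = 3/1 = 3, a_1 = floor((3 + 3)/3) = 2.
  m_2 = 3*2 - 3 = 3, d_2 = (12 - 3^2)/3 = 3/3 = 1, a_2 = floor((3 + 3)/1) = 6.
  m_3 = 1*6 - 3 = 3, d_3 = (12 - 3^2)/1 = 3/1 = 3: (m_3, d_3) = (m_1, d_1) = (3, 3), so from here the quotients repeat a_1, a_2; the period length is 2.
Hence the expansion of sqrt(12) is a_0 = 3 followed by the repeating block 2, 6 (period 2).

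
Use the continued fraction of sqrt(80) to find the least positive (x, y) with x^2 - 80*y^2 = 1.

First expand sqrt(80) as a continued fraction. With x_i = (sqrt(80) + m_i)/d_i and (m_0, d_0) = (0, 1): a_0 = floor(sqrt(80)) = 8, since 8^2 = 64 <= 80 < 81 = 9^2.
Iterate m_{i+1} = d_i*a_i - m_i, d_{i+1} = (80 - m_{i+1}^2)/d_i, a_{i+1} = floor((a_0 + m_{i+1})/d_{i+1}):
  m_1 = 1*8 - 0 = 8, d_1 = (80 - 8^2)/1 = 16/1 = 16, a_1 = floor((8 + 8)/16) = 1.
  m_2 = 16*1 - 8 = 8, d_2 = (80 - 8^2)/16 = 16/16 = 1, a_2 = floor((8 + 8)/1) = 16.
  m_3 = 1*16 - 8 = 8, d_3 = (80 - 8^2)/1 = 16/1 = 16: (m_3, d_3) = (m_1, d_1) = (8, 16), so from here the quotients repeat a_1, a_2; the period length is 2.
So sqrt(80) = [8; (1, 16)] with period length k = 2.
k is even, so the fundamental solution of x^2 - 80y^2 = 1 is (p_{k-1}, q_{k-1}) = (p_1, q_1); compute convergents through index 1.
Convergents (p_i = a_i*p_{i-1} + p_{i-2}, q_i = a_i*q_{i-1} + q_{i-2} with p_{-2}=0, p_{-1}=1, q_{-2}=1, q_{-1}=0):
  i=0: a_0=8, p_0 = 8*1 + 0 = 8, q_0 = 8*0 + 1 = 1.
  i=1: a_1=1, p_1 = 1*8 + 1 = 9, q_1 = 1*1 + 0 = 1.
Check: 9^2 - 80*1^2 = 81 - 80 = 1, so (x, y) = (9, 1) solves the equation, and by the theorem it is the least positive solution.

(x, y) = (9, 1)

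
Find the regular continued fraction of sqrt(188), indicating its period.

[13; (1, 2, 2, 6, 2, 2, 1, 26)]

Write x_i = (sqrt(188) + m_i)/d_i with (m_0, d_0) = (0, 1). a_0 = floor(sqrt(188)) = 13, since 13^2 = 169 <= 188 < 196 = 14^2.
Iterate m_{i+1} = d_i*a_i - m_i, d_{i+1} = (188 - m_{i+1}^2)/d_i, a_{i+1} = floor((a_0 + m_{i+1})/d_{i+1}):
  m_1 = 1*13 - 0 = 13, d_1 = (188 - 13^2)/1 = 19/1 = 19, a_1 = floor((13 + 13)/19) = 1.
  m_2 = 19*1 - 13 = 6, d_2 = (188 - 6^2)/19 = 152/19 = 8, a_2 = floor((13 + 6)/8) = 2.
  m_3 = 8*2 - 6 = 10, d_3 = (188 - 10^2)/8 = 88/8 = 11, a_3 = floor((13 + 10)/11) = 2.
  m_4 = 11*2 - 10 = 12, d_4 = (188 - 12^2)/11 = 44/11 = 4, a_4 = floor((13 + 12)/4) = 6.
  m_5 = 4*6 - 12 = 12, d_5 = (188 - 12^2)/4 = 44/4 = 11, a_5 = floor((13 + 12)/11) = 2.
  m_6 = 11*2 - 12 = 10, d_6 = (188 - 10^2)/11 = 88/11 = 8, a_6 = floor((13 + 10)/8) = 2.
  m_7 = 8*2 - 10 = 6, d_7 = (188 - 6^2)/8 = 152/8 = 19, a_7 = floor((13 + 6)/19) = 1.
  m_8 = 19*1 - 6 = 13, d_8 = (188 - 13^2)/19 = 19/19 = 1, a_8 = floor((13 + 13)/1) = 26.
  m_9 = 1*26 - 13 = 13, d_9 = (188 - 13^2)/1 = 19/1 = 19: (m_9, d_9) = (m_1, d_1) = (13, 19), so from here the quotients repeat a_1, ..., a_8; the period length is 8.
Hence the expansion of sqrt(188) is a_0 = 13 followed by the repeating block 1, 2, 2, 6, 2, 2, 1, 26 (period 8).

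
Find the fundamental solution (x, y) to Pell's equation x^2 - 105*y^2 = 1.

(x, y) = (41, 4)

First expand sqrt(105) as a continued fraction. With x_i = (sqrt(105) + m_i)/d_i and (m_0, d_0) = (0, 1): a_0 = floor(sqrt(105)) = 10, since 10^2 = 100 <= 105 < 121 = 11^2.
Iterate m_{i+1} = d_i*a_i - m_i, d_{i+1} = (105 - m_{i+1}^2)/d_i, a_{i+1} = floor((a_0 + m_{i+1})/d_{i+1}):
  m_1 = 1*10 - 0 = 10, d_1 = (105 - 10^2)/1 = 5/1 = 5, a_1 = floor((10 + 10)/5) = 4.
  m_2 = 5*4 - 10 = 10, d_2 = (105 - 10^2)/5 = 5/5 = 1, a_2 = floor((10 + 10)/1) = 20.
  m_3 = 1*20 - 10 = 10, d_3 = (105 - 10^2)/1 = 5/1 = 5: (m_3, d_3) = (m_1, d_1) = (10, 5), so from here the quotients repeat a_1, a_2; the period length is 2.
So sqrt(105) = [10; (4, 20)] with period length k = 2.
k is even, so the fundamental solution of x^2 - 105y^2 = 1 is (p_{k-1}, q_{k-1}) = (p_1, q_1); compute convergents through index 1.
Convergents (p_i = a_i*p_{i-1} + p_{i-2}, q_i = a_i*q_{i-1} + q_{i-2} with p_{-2}=0, p_{-1}=1, q_{-2}=1, q_{-1}=0):
  i=0: a_0=10, p_0 = 10*1 + 0 = 10, q_0 = 10*0 + 1 = 1.
  i=1: a_1=4, p_1 = 4*10 + 1 = 41, q_1 = 4*1 + 0 = 4.
Check: 41^2 - 105*4^2 = 1681 - 1680 = 1, so (x, y) = (41, 4) solves the equation, and by the theorem it is the least positive solution.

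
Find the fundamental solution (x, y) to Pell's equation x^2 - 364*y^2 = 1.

First expand sqrt(364) as a continued fraction. With x_i = (sqrt(364) + m_i)/d_i and (m_0, d_0) = (0, 1): a_0 = floor(sqrt(364)) = 19, since 19^2 = 361 <= 364 < 400 = 20^2.
Iterate m_{i+1} = d_i*a_i - m_i, d_{i+1} = (364 - m_{i+1}^2)/d_i, a_{i+1} = floor((a_0 + m_{i+1})/d_{i+1}):
  m_1 = 1*19 - 0 = 19, d_1 = (364 - 19^2)/1 = 3/1 = 3, a_1 = floor((19 + 19)/3) = 12.
  m_2 = 3*12 - 19 = 17, d_2 = (364 - 17^2)/3 = 75/3 = 25, a_2 = floor((19 + 17)/25) = 1.
  m_3 = 25*1 - 17 = 8, d_3 = (364 - 8^2)/25 = 300/25 = 12, a_3 = floor((19 + 8)/12) = 2.
  m_4 = 12*2 - 8 = 16, d_4 = (364 - 16^2)/12 = 108/12 = 9, a_4 = floor((19 + 16)/9) = 3.
  m_5 = 9*3 - 16 = 11, d_5 = (364 - 11^2)/9 = 243/9 = 27, a_5 = floor((19 + 11)/27) = 1.
  m_6 = 27*1 - 11 = 16, d_6 = (364 - 16^2)/27 = 108/27 = 4, a_6 = floor((19 + 16)/4) = 8.
  m_7 = 4*8 - 16 = 16, d_7 = (364 - 16^2)/4 = 108/4 = 27, a_7 = floor((19 + 16)/27) = 1.
  m_8 = 27*1 - 16 = 11, d_8 = (364 - 11^2)/27 = 243/27 = 9, a_8 = floor((19 + 11)/9) = 3.
  m_9 = 9*3 - 11 = 16, d_9 = (364 - 16^2)/9 = 108/9 = 12, a_9 = floor((19 + 16)/12) = 2.
  m_10 = 12*2 - 16 = 8, d_10 = (364 - 8^2)/12 = 300/12 = 25, a_10 = floor((19 + 8)/25) = 1.
  m_11 = 25*1 - 8 = 17, d_11 = (364 - 17^2)/25 = 75/25 = 3, a_11 = floor((19 + 17)/3) = 12.
  m_12 = 3*12 - 17 = 19, d_12 = (364 - 19^2)/3 = 3/3 = 1, a_12 = floor((19 + 19)/1) = 38.
  m_13 = 1*38 - 19 = 19, d_13 = (364 - 19^2)/1 = 3/1 = 3: (m_13, d_13) = (m_1, d_1) = (19, 3), so from here the quotients repeat a_1, ..., a_12; the period length is 12.
So sqrt(364) = [19; (12, 1, 2, 3, 1, 8, 1, 3, 2, 1, 12, 38)] with period length k = 12.
k is even, so the fundamental solution of x^2 - 364y^2 = 1 is (p_{k-1}, q_{k-1}) = (p_11, q_11); compute convergents through index 11.
Convergents (p_i = a_i*p_{i-1} + p_{i-2}, q_i = a_i*q_{i-1} + q_{i-2} with p_{-2}=0, p_{-1}=1, q_{-2}=1, q_{-1}=0):
  i=0: a_0=19, p_0 = 19*1 + 0 = 19, q_0 = 19*0 + 1 = 1.
  i=1: a_1=12, p_1 = 12*19 + 1 = 229, q_1 = 12*1 + 0 = 12.
  i=2: a_2=1, p_2 = 1*229 + 19 = 248, q_2 = 1*12 + 1 = 13.
  i=3: a_3=2, p_3 = 2*248 + 229 = 725, q_3 = 2*13 + 12 = 38.
  i=4: a_4=3, p_4 = 3*725 + 248 = 2423, q_4 = 3*38 + 13 = 127.
  i=5: a_5=1, p_5 = 1*2423 + 725 = 3148, q_5 = 1*127 + 38 = 165.
  i=6: a_6=8, p_6 = 8*3148 + 2423 = 27607, q_6 = 8*165 + 127 = 1447.
  i=7: a_7=1, p_7 = 1*27607 + 3148 = 30755, q_7 = 1*1447 + 165 = 1612.
  i=8: a_8=3, p_8 = 3*30755 + 27607 = 119872, q_8 = 3*1612 + 1447 = 6283.
  i=9: a_9=2, p_9 = 2*119872 + 30755 = 270499, q_9 = 2*6283 + 1612 = 14178.
  i=10: a_10=1, p_10 = 1*270499 + 119872 = 390371, q_10 = 1*14178 + 6283 = 20461.
  i=11: a_11=12, p_11 = 12*390371 + 270499 = 4954951, q_11 = 12*20461 + 14178 = 259710.
Check: 4954951^2 - 364*259710^2 = 24551539412401 - 24551539412400 = 1, so (x, y) = (4954951, 259710) solves the equation, and by the theorem it is the least positive solution.

(x, y) = (4954951, 259710)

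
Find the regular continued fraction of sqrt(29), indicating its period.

Write x_i = (sqrt(29) + m_i)/d_i with (m_0, d_0) = (0, 1). a_0 = floor(sqrt(29)) = 5, since 5^2 = 25 <= 29 < 36 = 6^2.
Iterate m_{i+1} = d_i*a_i - m_i, d_{i+1} = (29 - m_{i+1}^2)/d_i, a_{i+1} = floor((a_0 + m_{i+1})/d_{i+1}):
  m_1 = 1*5 - 0 = 5, d_1 = (29 - 5^2)/1 = 4/1 = 4, a_1 = floor((5 + 5)/4) = 2.
  m_2 = 4*2 - 5 = 3, d_2 = (29 - 3^2)/4 = 20/4 = 5, a_2 = floor((5 + 3)/5) = 1.
  m_3 = 5*1 - 3 = 2, d_3 = (29 - 2^2)/5 = 25/5 = 5, a_3 = floor((5 + 2)/5) = 1.
  m_4 = 5*1 - 2 = 3, d_4 = (29 - 3^2)/5 = 20/5 = 4, a_4 = floor((5 + 3)/4) = 2.
  m_5 = 4*2 - 3 = 5, d_5 = (29 - 5^2)/4 = 4/4 = 1, a_5 = floor((5 + 5)/1) = 10.
  m_6 = 1*10 - 5 = 5, d_6 = (29 - 5^2)/1 = 4/1 = 4: (m_6, d_6) = (m_1, d_1) = (5, 4), so from here the quotients repeat a_1, ..., a_5; the period length is 5.
Hence the expansion of sqrt(29) is a_0 = 5 followed by the repeating block 2, 1, 1, 2, 10 (period 5).

[5; (2, 1, 1, 2, 10)]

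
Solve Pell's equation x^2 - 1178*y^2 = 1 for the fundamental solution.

(x, y) = (59583, 1736)

First expand sqrt(1178) as a continued fraction. With x_i = (sqrt(1178) + m_i)/d_i and (m_0, d_0) = (0, 1): a_0 = floor(sqrt(1178)) = 34, since 34^2 = 1156 <= 1178 < 1225 = 35^2.
Iterate m_{i+1} = d_i*a_i - m_i, d_{i+1} = (1178 - m_{i+1}^2)/d_i, a_{i+1} = floor((a_0 + m_{i+1})/d_{i+1}):
  m_1 = 1*34 - 0 = 34, d_1 = (1178 - 34^2)/1 = 22/1 = 22, a_1 = floor((34 + 34)/22) = 3.
  m_2 = 22*3 - 34 = 32, d_2 = (1178 - 32^2)/22 = 154/22 = 7, a_2 = floor((34 + 32)/7) = 9.
  m_3 = 7*9 - 32 = 31, d_3 = (1178 - 31^2)/7 = 217/7 = 31, a_3 = floor((34 + 31)/31) = 2.
  m_4 = 31*2 - 31 = 31, d_4 = (1178 - 31^2)/31 = 217/31 = 7, a_4 = floor((34 + 31)/7) = 9.
  m_5 = 7*9 - 31 = 32, d_5 = (1178 - 32^2)/7 = 154/7 = 22, a_5 = floor((34 + 32)/22) = 3.
  m_6 = 22*3 - 32 = 34, d_6 = (1178 - 34^2)/22 = 22/22 = 1, a_6 = floor((34 + 34)/1) = 68.
  m_7 = 1*68 - 34 = 34, d_7 = (1178 - 34^2)/1 = 22/1 = 22: (m_7, d_7) = (m_1, d_1) = (34, 22), so from here the quotients repeat a_1, ..., a_6; the period length is 6.
So sqrt(1178) = [34; (3, 9, 2, 9, 3, 68)] with period length k = 6.
k is even, so the fundamental solution of x^2 - 1178y^2 = 1 is (p_{k-1}, q_{k-1}) = (p_5, q_5); compute convergents through index 5.
Convergents (p_i = a_i*p_{i-1} + p_{i-2}, q_i = a_i*q_{i-1} + q_{i-2} with p_{-2}=0, p_{-1}=1, q_{-2}=1, q_{-1}=0):
  i=0: a_0=34, p_0 = 34*1 + 0 = 34, q_0 = 34*0 + 1 = 1.
  i=1: a_1=3, p_1 = 3*34 + 1 = 103, q_1 = 3*1 + 0 = 3.
  i=2: a_2=9, p_2 = 9*103 + 34 = 961, q_2 = 9*3 + 1 = 28.
  i=3: a_3=2, p_3 = 2*961 + 103 = 2025, q_3 = 2*28 + 3 = 59.
  i=4: a_4=9, p_4 = 9*2025 + 961 = 19186, q_4 = 9*59 + 28 = 559.
  i=5: a_5=3, p_5 = 3*19186 + 2025 = 59583, q_5 = 3*559 + 59 = 1736.
Check: 59583^2 - 1178*1736^2 = 3550133889 - 3550133888 = 1, so (x, y) = (59583, 1736) solves the equation, and by the theorem it is the least positive solution.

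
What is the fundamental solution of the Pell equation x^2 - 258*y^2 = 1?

(x, y) = (257, 16)

First expand sqrt(258) as a continued fraction. With x_i = (sqrt(258) + m_i)/d_i and (m_0, d_0) = (0, 1): a_0 = floor(sqrt(258)) = 16, since 16^2 = 256 <= 258 < 289 = 17^2.
Iterate m_{i+1} = d_i*a_i - m_i, d_{i+1} = (258 - m_{i+1}^2)/d_i, a_{i+1} = floor((a_0 + m_{i+1})/d_{i+1}):
  m_1 = 1*16 - 0 = 16, d_1 = (258 - 16^2)/1 = 2/1 = 2, a_1 = floor((16 + 16)/2) = 16.
  m_2 = 2*16 - 16 = 16, d_2 = (258 - 16^2)/2 = 2/2 = 1, a_2 = floor((16 + 16)/1) = 32.
  m_3 = 1*32 - 16 = 16, d_3 = (258 - 16^2)/1 = 2/1 = 2: (m_3, d_3) = (m_1, d_1) = (16, 2), so from here the quotients repeat a_1, a_2; the period length is 2.
So sqrt(258) = [16; (16, 32)] with period length k = 2.
k is even, so the fundamental solution of x^2 - 258y^2 = 1 is (p_{k-1}, q_{k-1}) = (p_1, q_1); compute convergents through index 1.
Convergents (p_i = a_i*p_{i-1} + p_{i-2}, q_i = a_i*q_{i-1} + q_{i-2} with p_{-2}=0, p_{-1}=1, q_{-2}=1, q_{-1}=0):
  i=0: a_0=16, p_0 = 16*1 + 0 = 16, q_0 = 16*0 + 1 = 1.
  i=1: a_1=16, p_1 = 16*16 + 1 = 257, q_1 = 16*1 + 0 = 16.
Check: 257^2 - 258*16^2 = 66049 - 66048 = 1, so (x, y) = (257, 16) solves the equation, and by the theorem it is the least positive solution.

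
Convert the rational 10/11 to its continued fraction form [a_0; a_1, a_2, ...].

Run the Euclidean algorithm on 10 and 11; the successive quotients are the partial quotients a_0, a_1, ... (each step inverts the fractional part left over by the previous one):
  10 = 0*11 + 10, so a_0 = 0.
  11 = 1*10 + 1, so a_1 = 1.
  10 = 10*1 + 0, so a_2 = 10.
The remainder reaches 0 after 3 divisions, so the expansion has 3 partial quotients, read off in order.

[0; 1, 10]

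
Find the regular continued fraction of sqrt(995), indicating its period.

Write x_i = (sqrt(995) + m_i)/d_i with (m_0, d_0) = (0, 1). a_0 = floor(sqrt(995)) = 31, since 31^2 = 961 <= 995 < 1024 = 32^2.
Iterate m_{i+1} = d_i*a_i - m_i, d_{i+1} = (995 - m_{i+1}^2)/d_i, a_{i+1} = floor((a_0 + m_{i+1})/d_{i+1}):
  m_1 = 1*31 - 0 = 31, d_1 = (995 - 31^2)/1 = 34/1 = 34, a_1 = floor((31 + 31)/34) = 1.
  m_2 = 34*1 - 31 = 3, d_2 = (995 - 3^2)/34 = 986/34 = 29, a_2 = floor((31 + 3)/29) = 1.
  m_3 = 29*1 - 3 = 26, d_3 = (995 - 26^2)/29 = 319/29 = 11, a_3 = floor((31 + 26)/11) = 5.
  m_4 = 11*5 - 26 = 29, d_4 = (995 - 29^2)/11 = 154/11 = 14, a_4 = floor((31 + 29)/14) = 4.
  m_5 = 14*4 - 29 = 27, d_5 = (995 - 27^2)/14 = 266/14 = 19, a_5 = floor((31 + 27)/19) = 3.
  m_6 = 19*3 - 27 = 30, d_6 = (995 - 30^2)/19 = 95/19 = 5, a_6 = floor((31 + 30)/5) = 12.
  m_7 = 5*12 - 30 = 30, d_7 = (995 - 30^2)/5 = 95/5 = 19, a_7 = floor((31 + 30)/19) = 3.
  m_8 = 19*3 - 30 = 27, d_8 = (995 - 27^2)/19 = 266/19 = 14, a_8 = floor((31 + 27)/14) = 4.
  m_9 = 14*4 - 27 = 29, d_9 = (995 - 29^2)/14 = 154/14 = 11, a_9 = floor((31 + 29)/11) = 5.
  m_10 = 11*5 - 29 = 26, d_10 = (995 - 26^2)/11 = 319/11 = 29, a_10 = floor((31 + 26)/29) = 1.
  m_11 = 29*1 - 26 = 3, d_11 = (995 - 3^2)/29 = 986/29 = 34, a_11 = floor((31 + 3)/34) = 1.
  m_12 = 34*1 - 3 = 31, d_12 = (995 - 31^2)/34 = 34/34 = 1, a_12 = floor((31 + 31)/1) = 62.
  m_13 = 1*62 - 31 = 31, d_13 = (995 - 31^2)/1 = 34/1 = 34: (m_13, d_13) = (m_1, d_1) = (31, 34), so from here the quotients repeat a_1, ..., a_12; the period length is 12.
Hence the expansion of sqrt(995) is a_0 = 31 followed by the repeating block 1, 1, 5, 4, 3, 12, 3, 4, 5, 1, 1, 62 (period 12).

[31; (1, 1, 5, 4, 3, 12, 3, 4, 5, 1, 1, 62)]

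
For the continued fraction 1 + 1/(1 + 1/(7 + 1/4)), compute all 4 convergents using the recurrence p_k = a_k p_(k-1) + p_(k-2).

1/1, 2/1, 15/8, 62/33

Using the convergent recurrence p_i = a_i*p_{i-1} + p_{i-2}, q_i = a_i*q_{i-1} + q_{i-2} with p_{-2}=0, p_{-1}=1, q_{-2}=1, q_{-1}=0:
  i=0: a_0=1, p_0 = 1*1 + 0 = 1, q_0 = 1*0 + 1 = 1.
  i=1: a_1=1, p_1 = 1*1 + 1 = 2, q_1 = 1*1 + 0 = 1.
  i=2: a_2=7, p_2 = 7*2 + 1 = 15, q_2 = 7*1 + 1 = 8.
  i=3: a_3=4, p_3 = 4*15 + 2 = 62, q_3 = 4*8 + 1 = 33.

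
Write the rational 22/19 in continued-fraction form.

Run the Euclidean algorithm on 22 and 19; the successive quotients are the partial quotients a_0, a_1, ... (each step inverts the fractional part left over by the previous one):
  22 = 1*19 + 3, so a_0 = 1.
  19 = 6*3 + 1, so a_1 = 6.
  3 = 3*1 + 0, so a_2 = 3.
The remainder reaches 0 after 3 divisions, so the expansion has 3 partial quotients, read off in order.

[1; 6, 3]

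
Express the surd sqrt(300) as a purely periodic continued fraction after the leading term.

Write x_i = (sqrt(300) + m_i)/d_i with (m_0, d_0) = (0, 1). a_0 = floor(sqrt(300)) = 17, since 17^2 = 289 <= 300 < 324 = 18^2.
Iterate m_{i+1} = d_i*a_i - m_i, d_{i+1} = (300 - m_{i+1}^2)/d_i, a_{i+1} = floor((a_0 + m_{i+1})/d_{i+1}):
  m_1 = 1*17 - 0 = 17, d_1 = (300 - 17^2)/1 = 11/1 = 11, a_1 = floor((17 + 17)/11) = 3.
  m_2 = 11*3 - 17 = 16, d_2 = (300 - 16^2)/11 = 44/11 = 4, a_2 = floor((17 + 16)/4) = 8.
  m_3 = 4*8 - 16 = 16, d_3 = (300 - 16^2)/4 = 44/4 = 11, a_3 = floor((17 + 16)/11) = 3.
  m_4 = 11*3 - 16 = 17, d_4 = (300 - 17^2)/11 = 11/11 = 1, a_4 = floor((17 + 17)/1) = 34.
  m_5 = 1*34 - 17 = 17, d_5 = (300 - 17^2)/1 = 11/1 = 11: (m_5, d_5) = (m_1, d_1) = (17, 11), so from here the quotients repeat a_1, ..., a_4; the period length is 4.
Hence the expansion of sqrt(300) is a_0 = 17 followed by the repeating block 3, 8, 3, 34 (period 4).

[17; (3, 8, 3, 34)]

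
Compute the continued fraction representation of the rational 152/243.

[0; 1, 1, 1, 2, 30]

Run the Euclidean algorithm on 152 and 243; the successive quotients are the partial quotients a_0, a_1, ... (each step inverts the fractional part left over by the previous one):
  152 = 0*243 + 152, so a_0 = 0.
  243 = 1*152 + 91, so a_1 = 1.
  152 = 1*91 + 61, so a_2 = 1.
  91 = 1*61 + 30, so a_3 = 1.
  61 = 2*30 + 1, so a_4 = 2.
  30 = 30*1 + 0, so a_5 = 30.
The remainder reaches 0 after 6 divisions, so the expansion has 6 partial quotients, read off in order.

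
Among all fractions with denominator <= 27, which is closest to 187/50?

Expand x = 187/50 as a continued fraction with the Euclidean algorithm:
  187 = 3*50 + 37, so a_0 = 3.
  50 = 1*37 + 13, so a_1 = 1.
  37 = 2*13 + 11, so a_2 = 2.
  13 = 1*11 + 2, so a_3 = 1.
  11 = 5*2 + 1, so a_4 = 5.
  2 = 2*1 + 0, so a_5 = 2.
so x = [3; 1, 2, 1, 5, 2].
Convergents (p_i = a_i*p_{i-1} + p_{i-2}, q_i = a_i*q_{i-1} + q_{i-2} with p_{-2}=0, p_{-1}=1, q_{-2}=1, q_{-1}=0), until the denominator exceeds 27:
  i=0: a_0=3, p_0 = 3*1 + 0 = 3, q_0 = 3*0 + 1 = 1.
  i=1: a_1=1, p_1 = 1*3 + 1 = 4, q_1 = 1*1 + 0 = 1.
  i=2: a_2=2, p_2 = 2*4 + 3 = 11, q_2 = 2*1 + 1 = 3.
  i=3: a_3=1, p_3 = 1*11 + 4 = 15, q_3 = 1*3 + 1 = 4.
  i=4: a_4=5, p_4 = 5*15 + 11 = 86, q_4 = 5*4 + 3 = 23.
  i=5: a_5=2, p_5 = 2*86 + 15 = 187, q_5 = 2*23 + 4 = 50.
q_5 = 50 > 27, so the last convergent with denominator <= 27 is p_4/q_4 = 86/23.
The closest fraction with denominator <= 27 is either p_4/q_4 or the intermediate fraction (k*p_4 + p_3)/(k*q_4 + q_3) with the largest k >= 1 whose denominator stays <= 27; these approach x as k grows, and every other convergent or intermediate fraction in range is farther away.
Largest k: floor((27 - q_3)/q_4) = floor((27 - 4)/23) = 1.
That gives (1*86 + 15)/(1*23 + 4) = 101/27.
Compare the errors: |x - 86/23| = |187*23 - 86*50|/(50*23) = 1/1150, and |x - 101/27| = |187*27 - 101*50|/(50*27) = 1/1350.
Cross-multiplying, 1*1150 = 1150 < 1350 = 1*1350, so 1/1350 is smaller: the intermediate fraction 101/27 is closer to x than 86/23.

101/27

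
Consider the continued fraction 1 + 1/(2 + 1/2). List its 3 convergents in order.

1/1, 3/2, 7/5

Using the convergent recurrence p_i = a_i*p_{i-1} + p_{i-2}, q_i = a_i*q_{i-1} + q_{i-2} with p_{-2}=0, p_{-1}=1, q_{-2}=1, q_{-1}=0:
  i=0: a_0=1, p_0 = 1*1 + 0 = 1, q_0 = 1*0 + 1 = 1.
  i=1: a_1=2, p_1 = 2*1 + 1 = 3, q_1 = 2*1 + 0 = 2.
  i=2: a_2=2, p_2 = 2*3 + 1 = 7, q_2 = 2*2 + 1 = 5.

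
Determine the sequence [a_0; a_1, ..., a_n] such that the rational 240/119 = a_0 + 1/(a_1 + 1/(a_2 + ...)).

[2; 59, 2]

Run the Euclidean algorithm on 240 and 119; the successive quotients are the partial quotients a_0, a_1, ... (each step inverts the fractional part left over by the previous one):
  240 = 2*119 + 2, so a_0 = 2.
  119 = 59*2 + 1, so a_1 = 59.
  2 = 2*1 + 0, so a_2 = 2.
The remainder reaches 0 after 3 divisions, so the expansion has 3 partial quotients, read off in order.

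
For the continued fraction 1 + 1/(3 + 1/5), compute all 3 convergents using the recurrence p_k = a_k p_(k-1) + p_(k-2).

1/1, 4/3, 21/16

Using the convergent recurrence p_i = a_i*p_{i-1} + p_{i-2}, q_i = a_i*q_{i-1} + q_{i-2} with p_{-2}=0, p_{-1}=1, q_{-2}=1, q_{-1}=0:
  i=0: a_0=1, p_0 = 1*1 + 0 = 1, q_0 = 1*0 + 1 = 1.
  i=1: a_1=3, p_1 = 3*1 + 1 = 4, q_1 = 3*1 + 0 = 3.
  i=2: a_2=5, p_2 = 5*4 + 1 = 21, q_2 = 5*3 + 1 = 16.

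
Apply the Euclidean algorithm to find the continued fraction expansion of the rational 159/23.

[6; 1, 10, 2]

Run the Euclidean algorithm on 159 and 23; the successive quotients are the partial quotients a_0, a_1, ... (each step inverts the fractional part left over by the previous one):
  159 = 6*23 + 21, so a_0 = 6.
  23 = 1*21 + 2, so a_1 = 1.
  21 = 10*2 + 1, so a_2 = 10.
  2 = 2*1 + 0, so a_3 = 2.
The remainder reaches 0 after 4 divisions, so the expansion has 4 partial quotients, read off in order.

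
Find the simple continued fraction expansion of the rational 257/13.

Run the Euclidean algorithm on 257 and 13; the successive quotients are the partial quotients a_0, a_1, ... (each step inverts the fractional part left over by the previous one):
  257 = 19*13 + 10, so a_0 = 19.
  13 = 1*10 + 3, so a_1 = 1.
  10 = 3*3 + 1, so a_2 = 3.
  3 = 3*1 + 0, so a_3 = 3.
The remainder reaches 0 after 4 divisions, so the expansion has 4 partial quotients, read off in order.

[19; 1, 3, 3]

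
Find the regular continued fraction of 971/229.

Run the Euclidean algorithm on 971 and 229; the successive quotients are the partial quotients a_0, a_1, ... (each step inverts the fractional part left over by the previous one):
  971 = 4*229 + 55, so a_0 = 4.
  229 = 4*55 + 9, so a_1 = 4.
  55 = 6*9 + 1, so a_2 = 6.
  9 = 9*1 + 0, so a_3 = 9.
The remainder reaches 0 after 4 divisions, so the expansion has 4 partial quotients, read off in order.

[4; 4, 6, 9]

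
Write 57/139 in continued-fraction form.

[0; 2, 2, 3, 1, 1, 3]

Run the Euclidean algorithm on 57 and 139; the successive quotients are the partial quotients a_0, a_1, ... (each step inverts the fractional part left over by the previous one):
  57 = 0*139 + 57, so a_0 = 0.
  139 = 2*57 + 25, so a_1 = 2.
  57 = 2*25 + 7, so a_2 = 2.
  25 = 3*7 + 4, so a_3 = 3.
  7 = 1*4 + 3, so a_4 = 1.
  4 = 1*3 + 1, so a_5 = 1.
  3 = 3*1 + 0, so a_6 = 3.
The remainder reaches 0 after 7 divisions, so the expansion has 7 partial quotients, read off in order.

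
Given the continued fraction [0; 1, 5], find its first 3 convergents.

Using the convergent recurrence p_i = a_i*p_{i-1} + p_{i-2}, q_i = a_i*q_{i-1} + q_{i-2} with p_{-2}=0, p_{-1}=1, q_{-2}=1, q_{-1}=0:
  i=0: a_0=0, p_0 = 0*1 + 0 = 0, q_0 = 0*0 + 1 = 1.
  i=1: a_1=1, p_1 = 1*0 + 1 = 1, q_1 = 1*1 + 0 = 1.
  i=2: a_2=5, p_2 = 5*1 + 0 = 5, q_2 = 5*1 + 1 = 6.

0/1, 1/1, 5/6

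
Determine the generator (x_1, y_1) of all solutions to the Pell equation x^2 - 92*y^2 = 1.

First expand sqrt(92) as a continued fraction. With x_i = (sqrt(92) + m_i)/d_i and (m_0, d_0) = (0, 1): a_0 = floor(sqrt(92)) = 9, since 9^2 = 81 <= 92 < 100 = 10^2.
Iterate m_{i+1} = d_i*a_i - m_i, d_{i+1} = (92 - m_{i+1}^2)/d_i, a_{i+1} = floor((a_0 + m_{i+1})/d_{i+1}):
  m_1 = 1*9 - 0 = 9, d_1 = (92 - 9^2)/1 = 11/1 = 11, a_1 = floor((9 + 9)/11) = 1.
  m_2 = 11*1 - 9 = 2, d_2 = (92 - 2^2)/11 = 88/11 = 8, a_2 = floor((9 + 2)/8) = 1.
  m_3 = 8*1 - 2 = 6, d_3 = (92 - 6^2)/8 = 56/8 = 7, a_3 = floor((9 + 6)/7) = 2.
  m_4 = 7*2 - 6 = 8, d_4 = (92 - 8^2)/7 = 28/7 = 4, a_4 = floor((9 + 8)/4) = 4.
  m_5 = 4*4 - 8 = 8, d_5 = (92 - 8^2)/4 = 28/4 = 7, a_5 = floor((9 + 8)/7) = 2.
  m_6 = 7*2 - 8 = 6, d_6 = (92 - 6^2)/7 = 56/7 = 8, a_6 = floor((9 + 6)/8) = 1.
  m_7 = 8*1 - 6 = 2, d_7 = (92 - 2^2)/8 = 88/8 = 11, a_7 = floor((9 + 2)/11) = 1.
  m_8 = 11*1 - 2 = 9, d_8 = (92 - 9^2)/11 = 11/11 = 1, a_8 = floor((9 + 9)/1) = 18.
  m_9 = 1*18 - 9 = 9, d_9 = (92 - 9^2)/1 = 11/1 = 11: (m_9, d_9) = (m_1, d_1) = (9, 11), so from here the quotients repeat a_1, ..., a_8; the period length is 8.
So sqrt(92) = [9; (1, 1, 2, 4, 2, 1, 1, 18)] with period length k = 8.
k is even, so the fundamental solution of x^2 - 92y^2 = 1 is (p_{k-1}, q_{k-1}) = (p_7, q_7); compute convergents through index 7.
Convergents (p_i = a_i*p_{i-1} + p_{i-2}, q_i = a_i*q_{i-1} + q_{i-2} with p_{-2}=0, p_{-1}=1, q_{-2}=1, q_{-1}=0):
  i=0: a_0=9, p_0 = 9*1 + 0 = 9, q_0 = 9*0 + 1 = 1.
  i=1: a_1=1, p_1 = 1*9 + 1 = 10, q_1 = 1*1 + 0 = 1.
  i=2: a_2=1, p_2 = 1*10 + 9 = 19, q_2 = 1*1 + 1 = 2.
  i=3: a_3=2, p_3 = 2*19 + 10 = 48, q_3 = 2*2 + 1 = 5.
  i=4: a_4=4, p_4 = 4*48 + 19 = 211, q_4 = 4*5 + 2 = 22.
  i=5: a_5=2, p_5 = 2*211 + 48 = 470, q_5 = 2*22 + 5 = 49.
  i=6: a_6=1, p_6 = 1*470 + 211 = 681, q_6 = 1*49 + 22 = 71.
  i=7: a_7=1, p_7 = 1*681 + 470 = 1151, q_7 = 1*71 + 49 = 120.
Check: 1151^2 - 92*120^2 = 1324801 - 1324800 = 1, so (x, y) = (1151, 120) solves the equation, and by the theorem it is the least positive solution.

(x, y) = (1151, 120)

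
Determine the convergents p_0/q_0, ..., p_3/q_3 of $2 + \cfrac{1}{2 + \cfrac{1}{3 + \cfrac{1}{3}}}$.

Using the convergent recurrence p_i = a_i*p_{i-1} + p_{i-2}, q_i = a_i*q_{i-1} + q_{i-2} with p_{-2}=0, p_{-1}=1, q_{-2}=1, q_{-1}=0:
  i=0: a_0=2, p_0 = 2*1 + 0 = 2, q_0 = 2*0 + 1 = 1.
  i=1: a_1=2, p_1 = 2*2 + 1 = 5, q_1 = 2*1 + 0 = 2.
  i=2: a_2=3, p_2 = 3*5 + 2 = 17, q_2 = 3*2 + 1 = 7.
  i=3: a_3=3, p_3 = 3*17 + 5 = 56, q_3 = 3*7 + 2 = 23.

2/1, 5/2, 17/7, 56/23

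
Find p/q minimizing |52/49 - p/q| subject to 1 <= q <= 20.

Expand x = 52/49 as a continued fraction with the Euclidean algorithm:
  52 = 1*49 + 3, so a_0 = 1.
  49 = 16*3 + 1, so a_1 = 16.
  3 = 3*1 + 0, so a_2 = 3.
so x = [1; 16, 3].
Convergents (p_i = a_i*p_{i-1} + p_{i-2}, q_i = a_i*q_{i-1} + q_{i-2} with p_{-2}=0, p_{-1}=1, q_{-2}=1, q_{-1}=0), until the denominator exceeds 20:
  i=0: a_0=1, p_0 = 1*1 + 0 = 1, q_0 = 1*0 + 1 = 1.
  i=1: a_1=16, p_1 = 16*1 + 1 = 17, q_1 = 16*1 + 0 = 16.
  i=2: a_2=3, p_2 = 3*17 + 1 = 52, q_2 = 3*16 + 1 = 49.
q_2 = 49 > 20, so the last convergent with denominator <= 20 is p_1/q_1 = 17/16.
The closest fraction with denominator <= 20 is either p_1/q_1 or the intermediate fraction (k*p_1 + p_0)/(k*q_1 + q_0) with the largest k >= 1 whose denominator stays <= 20; these approach x as k grows, and every other convergent or intermediate fraction in range is farther away.
Largest k: floor((20 - q_0)/q_1) = floor((20 - 1)/16) = 1.
That gives (1*17 + 1)/(1*16 + 1) = 18/17.
Compare the errors: |x - 17/16| = |52*16 - 17*49|/(49*16) = 1/784, and |x - 18/17| = |52*17 - 18*49|/(49*17) = 2/833.
Cross-multiplying, 1*833 = 833 < 1568 = 2*784, so 1/784 is smaller: the convergent 17/16 is closer to x than 18/17.

17/16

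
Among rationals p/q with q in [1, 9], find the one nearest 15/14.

Expand x = 15/14 as a continued fraction with the Euclidean algorithm:
  15 = 1*14 + 1, so a_0 = 1.
  14 = 14*1 + 0, so a_1 = 14.
so x = [1; 14].
Convergents (p_i = a_i*p_{i-1} + p_{i-2}, q_i = a_i*q_{i-1} + q_{i-2} with p_{-2}=0, p_{-1}=1, q_{-2}=1, q_{-1}=0), until the denominator exceeds 9:
  i=0: a_0=1, p_0 = 1*1 + 0 = 1, q_0 = 1*0 + 1 = 1.
  i=1: a_1=14, p_1 = 14*1 + 1 = 15, q_1 = 14*1 + 0 = 14.
q_1 = 14 > 9, so the last convergent with denominator <= 9 is p_0/q_0 = 1/1.
The closest fraction with denominator <= 9 is either p_0/q_0 or the intermediate fraction (k*p_0 + p_{-1})/(k*q_0 + q_{-1}) with the largest k >= 1 whose denominator stays <= 9; these approach x as k grows, and every other convergent or intermediate fraction in range is farther away.
Largest k: floor((9 - q_{-1})/q_0) = floor((9 - 0)/1) = 9 (using the seeds p_{-1} = 1, q_{-1} = 0).
That gives (9*1 + 1)/(9*1 + 0) = 10/9.
Compare the errors: |x - 1/1| = |15*1 - 1*14|/(14*1) = 1/14, and |x - 10/9| = |15*9 - 10*14|/(14*9) = 5/126.
Cross-multiplying, 5*14 = 70 < 126 = 1*126, so 5/126 is smaller: the intermediate fraction 10/9 is closer to x than 1/1.

10/9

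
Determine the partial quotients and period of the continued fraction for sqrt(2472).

Write x_i = (sqrt(2472) + m_i)/d_i with (m_0, d_0) = (0, 1). a_0 = floor(sqrt(2472)) = 49, since 49^2 = 2401 <= 2472 < 2500 = 50^2.
Iterate m_{i+1} = d_i*a_i - m_i, d_{i+1} = (2472 - m_{i+1}^2)/d_i, a_{i+1} = floor((a_0 + m_{i+1})/d_{i+1}):
  m_1 = 1*49 - 0 = 49, d_1 = (2472 - 49^2)/1 = 71/1 = 71, a_1 = floor((49 + 49)/71) = 1.
  m_2 = 71*1 - 49 = 22, d_2 = (2472 - 22^2)/71 = 1988/71 = 28, a_2 = floor((49 + 22)/28) = 2.
  m_3 = 28*2 - 22 = 34, d_3 = (2472 - 34^2)/28 = 1316/28 = 47, a_3 = floor((49 + 34)/47) = 1.
  m_4 = 47*1 - 34 = 13, d_4 = (2472 - 13^2)/47 = 2303/47 = 49, a_4 = floor((49 + 13)/49) = 1.
  m_5 = 49*1 - 13 = 36, d_5 = (2472 - 36^2)/49 = 1176/49 = 24, a_5 = floor((49 + 36)/24) = 3.
  m_6 = 24*3 - 36 = 36, d_6 = (2472 - 36^2)/24 = 1176/24 = 49, a_6 = floor((49 + 36)/49) = 1.
  m_7 = 49*1 - 36 = 13, d_7 = (2472 - 13^2)/49 = 2303/49 = 47, a_7 = floor((49 + 13)/47) = 1.
  m_8 = 47*1 - 13 = 34, d_8 = (2472 - 34^2)/47 = 1316/47 = 28, a_8 = floor((49 + 34)/28) = 2.
  m_9 = 28*2 - 34 = 22, d_9 = (2472 - 22^2)/28 = 1988/28 = 71, a_9 = floor((49 + 22)/71) = 1.
  m_10 = 71*1 - 22 = 49, d_10 = (2472 - 49^2)/71 = 71/71 = 1, a_10 = floor((49 + 49)/1) = 98.
  m_11 = 1*98 - 49 = 49, d_11 = (2472 - 49^2)/1 = 71/1 = 71: (m_11, d_11) = (m_1, d_1) = (49, 71), so from here the quotients repeat a_1, ..., a_10; the period length is 10.
Hence the expansion of sqrt(2472) is a_0 = 49 followed by the repeating block 1, 2, 1, 1, 3, 1, 1, 2, 1, 98 (period 10).

[49; (1, 2, 1, 1, 3, 1, 1, 2, 1, 98)]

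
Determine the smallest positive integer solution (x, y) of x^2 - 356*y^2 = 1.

First expand sqrt(356) as a continued fraction. With x_i = (sqrt(356) + m_i)/d_i and (m_0, d_0) = (0, 1): a_0 = floor(sqrt(356)) = 18, since 18^2 = 324 <= 356 < 361 = 19^2.
Iterate m_{i+1} = d_i*a_i - m_i, d_{i+1} = (356 - m_{i+1}^2)/d_i, a_{i+1} = floor((a_0 + m_{i+1})/d_{i+1}):
  m_1 = 1*18 - 0 = 18, d_1 = (356 - 18^2)/1 = 32/1 = 32, a_1 = floor((18 + 18)/32) = 1.
  m_2 = 32*1 - 18 = 14, d_2 = (356 - 14^2)/32 = 160/32 = 5, a_2 = floor((18 + 14)/5) = 6.
  m_3 = 5*6 - 14 = 16, d_3 = (356 - 16^2)/5 = 100/5 = 20, a_3 = floor((18 + 16)/20) = 1.
  m_4 = 20*1 - 16 = 4, d_4 = (356 - 4^2)/20 = 340/20 = 17, a_4 = floor((18 + 4)/17) = 1.
  m_5 = 17*1 - 4 = 13, d_5 = (356 - 13^2)/17 = 187/17 = 11, a_5 = floor((18 + 13)/11) = 2.
  m_6 = 11*2 - 13 = 9, d_6 = (356 - 9^2)/11 = 275/11 = 25, a_6 = floor((18 + 9)/25) = 1.
  m_7 = 25*1 - 9 = 16, d_7 = (356 - 16^2)/25 = 100/25 = 4, a_7 = floor((18 + 16)/4) = 8.
  m_8 = 4*8 - 16 = 16, d_8 = (356 - 16^2)/4 = 100/4 = 25, a_8 = floor((18 + 16)/25) = 1.
  m_9 = 25*1 - 16 = 9, d_9 = (356 - 9^2)/25 = 275/25 = 11, a_9 = floor((18 + 9)/11) = 2.
  m_10 = 11*2 - 9 = 13, d_10 = (356 - 13^2)/11 = 187/11 = 17, a_10 = floor((18 + 13)/17) = 1.
  m_11 = 17*1 - 13 = 4, d_11 = (356 - 4^2)/17 = 340/17 = 20, a_11 = floor((18 + 4)/20) = 1.
  m_12 = 20*1 - 4 = 16, d_12 = (356 - 16^2)/20 = 100/20 = 5, a_12 = floor((18 + 16)/5) = 6.
  m_13 = 5*6 - 16 = 14, d_13 = (356 - 14^2)/5 = 160/5 = 32, a_13 = floor((18 + 14)/32) = 1.
  m_14 = 32*1 - 14 = 18, d_14 = (356 - 18^2)/32 = 32/32 = 1, a_14 = floor((18 + 18)/1) = 36.
  m_15 = 1*36 - 18 = 18, d_15 = (356 - 18^2)/1 = 32/1 = 32: (m_15, d_15) = (m_1, d_1) = (18, 32), so from here the quotients repeat a_1, ..., a_14; the period length is 14.
So sqrt(356) = [18; (1, 6, 1, 1, 2, 1, 8, 1, 2, 1, 1, 6, 1, 36)] with period length k = 14.
k is even, so the fundamental solution of x^2 - 356y^2 = 1 is (p_{k-1}, q_{k-1}) = (p_13, q_13); compute convergents through index 13.
Convergents (p_i = a_i*p_{i-1} + p_{i-2}, q_i = a_i*q_{i-1} + q_{i-2} with p_{-2}=0, p_{-1}=1, q_{-2}=1, q_{-1}=0):
  i=0: a_0=18, p_0 = 18*1 + 0 = 18, q_0 = 18*0 + 1 = 1.
  i=1: a_1=1, p_1 = 1*18 + 1 = 19, q_1 = 1*1 + 0 = 1.
  i=2: a_2=6, p_2 = 6*19 + 18 = 132, q_2 = 6*1 + 1 = 7.
  i=3: a_3=1, p_3 = 1*132 + 19 = 151, q_3 = 1*7 + 1 = 8.
  i=4: a_4=1, p_4 = 1*151 + 132 = 283, q_4 = 1*8 + 7 = 15.
  i=5: a_5=2, p_5 = 2*283 + 151 = 717, q_5 = 2*15 + 8 = 38.
  i=6: a_6=1, p_6 = 1*717 + 283 = 1000, q_6 = 1*38 + 15 = 53.
  i=7: a_7=8, p_7 = 8*1000 + 717 = 8717, q_7 = 8*53 + 38 = 462.
  i=8: a_8=1, p_8 = 1*8717 + 1000 = 9717, q_8 = 1*462 + 53 = 515.
  i=9: a_9=2, p_9 = 2*9717 + 8717 = 28151, q_9 = 2*515 + 462 = 1492.
  i=10: a_10=1, p_10 = 1*28151 + 9717 = 37868, q_10 = 1*1492 + 515 = 2007.
  i=11: a_11=1, p_11 = 1*37868 + 28151 = 66019, q_11 = 1*2007 + 1492 = 3499.
  i=12: a_12=6, p_12 = 6*66019 + 37868 = 433982, q_12 = 6*3499 + 2007 = 23001.
  i=13: a_13=1, p_13 = 1*433982 + 66019 = 500001, q_13 = 1*23001 + 3499 = 26500.
Check: 500001^2 - 356*26500^2 = 250001000001 - 250001000000 = 1, so (x, y) = (500001, 26500) solves the equation, and by the theorem it is the least positive solution.

(x, y) = (500001, 26500)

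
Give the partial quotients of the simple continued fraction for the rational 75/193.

Run the Euclidean algorithm on 75 and 193; the successive quotients are the partial quotients a_0, a_1, ... (each step inverts the fractional part left over by the previous one):
  75 = 0*193 + 75, so a_0 = 0.
  193 = 2*75 + 43, so a_1 = 2.
  75 = 1*43 + 32, so a_2 = 1.
  43 = 1*32 + 11, so a_3 = 1.
  32 = 2*11 + 10, so a_4 = 2.
  11 = 1*10 + 1, so a_5 = 1.
  10 = 10*1 + 0, so a_6 = 10.
The remainder reaches 0 after 7 divisions, so the expansion has 7 partial quotients, read off in order.

[0; 2, 1, 1, 2, 1, 10]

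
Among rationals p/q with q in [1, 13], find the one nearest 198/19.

Expand x = 198/19 as a continued fraction with the Euclidean algorithm:
  198 = 10*19 + 8, so a_0 = 10.
  19 = 2*8 + 3, so a_1 = 2.
  8 = 2*3 + 2, so a_2 = 2.
  3 = 1*2 + 1, so a_3 = 1.
  2 = 2*1 + 0, so a_4 = 2.
so x = [10; 2, 2, 1, 2].
Convergents (p_i = a_i*p_{i-1} + p_{i-2}, q_i = a_i*q_{i-1} + q_{i-2} with p_{-2}=0, p_{-1}=1, q_{-2}=1, q_{-1}=0), until the denominator exceeds 13:
  i=0: a_0=10, p_0 = 10*1 + 0 = 10, q_0 = 10*0 + 1 = 1.
  i=1: a_1=2, p_1 = 2*10 + 1 = 21, q_1 = 2*1 + 0 = 2.
  i=2: a_2=2, p_2 = 2*21 + 10 = 52, q_2 = 2*2 + 1 = 5.
  i=3: a_3=1, p_3 = 1*52 + 21 = 73, q_3 = 1*5 + 2 = 7.
  i=4: a_4=2, p_4 = 2*73 + 52 = 198, q_4 = 2*7 + 5 = 19.
q_4 = 19 > 13, so the last convergent with denominator <= 13 is p_3/q_3 = 73/7.
The closest fraction with denominator <= 13 is either p_3/q_3 or the intermediate fraction (k*p_3 + p_2)/(k*q_3 + q_2) with the largest k >= 1 whose denominator stays <= 13; these approach x as k grows, and every other convergent or intermediate fraction in range is farther away.
Largest k: floor((13 - q_2)/q_3) = floor((13 - 5)/7) = 1.
That gives (1*73 + 52)/(1*7 + 5) = 125/12.
Compare the errors: |x - 73/7| = |198*7 - 73*19|/(19*7) = 1/133, and |x - 125/12| = |198*12 - 125*19|/(19*12) = 1/228.
Cross-multiplying, 1*133 = 133 < 228 = 1*228, so 1/228 is smaller: the intermediate fraction 125/12 is closer to x than 73/7.

125/12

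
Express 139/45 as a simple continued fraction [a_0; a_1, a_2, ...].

[3; 11, 4]

Run the Euclidean algorithm on 139 and 45; the successive quotients are the partial quotients a_0, a_1, ... (each step inverts the fractional part left over by the previous one):
  139 = 3*45 + 4, so a_0 = 3.
  45 = 11*4 + 1, so a_1 = 11.
  4 = 4*1 + 0, so a_2 = 4.
The remainder reaches 0 after 3 divisions, so the expansion has 3 partial quotients, read off in order.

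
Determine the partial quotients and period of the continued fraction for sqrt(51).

Write x_i = (sqrt(51) + m_i)/d_i with (m_0, d_0) = (0, 1). a_0 = floor(sqrt(51)) = 7, since 7^2 = 49 <= 51 < 64 = 8^2.
Iterate m_{i+1} = d_i*a_i - m_i, d_{i+1} = (51 - m_{i+1}^2)/d_i, a_{i+1} = floor((a_0 + m_{i+1})/d_{i+1}):
  m_1 = 1*7 - 0 = 7, d_1 = (51 - 7^2)/1 = 2/1 = 2, a_1 = floor((7 + 7)/2) = 7.
  m_2 = 2*7 - 7 = 7, d_2 = (51 - 7^2)/2 = 2/2 = 1, a_2 = floor((7 + 7)/1) = 14.
  m_3 = 1*14 - 7 = 7, d_3 = (51 - 7^2)/1 = 2/1 = 2: (m_3, d_3) = (m_1, d_1) = (7, 2), so from here the quotients repeat a_1, a_2; the period length is 2.
Hence the expansion of sqrt(51) is a_0 = 7 followed by the repeating block 7, 14 (period 2).

[7; (7, 14)]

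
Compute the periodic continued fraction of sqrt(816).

Write x_i = (sqrt(816) + m_i)/d_i with (m_0, d_0) = (0, 1). a_0 = floor(sqrt(816)) = 28, since 28^2 = 784 <= 816 < 841 = 29^2.
Iterate m_{i+1} = d_i*a_i - m_i, d_{i+1} = (816 - m_{i+1}^2)/d_i, a_{i+1} = floor((a_0 + m_{i+1})/d_{i+1}):
  m_1 = 1*28 - 0 = 28, d_1 = (816 - 28^2)/1 = 32/1 = 32, a_1 = floor((28 + 28)/32) = 1.
  m_2 = 32*1 - 28 = 4, d_2 = (816 - 4^2)/32 = 800/32 = 25, a_2 = floor((28 + 4)/25) = 1.
  m_3 = 25*1 - 4 = 21, d_3 = (816 - 21^2)/25 = 375/25 = 15, a_3 = floor((28 + 21)/15) = 3.
  m_4 = 15*3 - 21 = 24, d_4 = (816 - 24^2)/15 = 240/15 = 16, a_4 = floor((28 + 24)/16) = 3.
  m_5 = 16*3 - 24 = 24, d_5 = (816 - 24^2)/16 = 240/16 = 15, a_5 = floor((28 + 24)/15) = 3.
  m_6 = 15*3 - 24 = 21, d_6 = (816 - 21^2)/15 = 375/15 = 25, a_6 = floor((28 + 21)/25) = 1.
  m_7 = 25*1 - 21 = 4, d_7 = (816 - 4^2)/25 = 800/25 = 32, a_7 = floor((28 + 4)/32) = 1.
  m_8 = 32*1 - 4 = 28, d_8 = (816 - 28^2)/32 = 32/32 = 1, a_8 = floor((28 + 28)/1) = 56.
  m_9 = 1*56 - 28 = 28, d_9 = (816 - 28^2)/1 = 32/1 = 32: (m_9, d_9) = (m_1, d_1) = (28, 32), so from here the quotients repeat a_1, ..., a_8; the period length is 8.
Hence the expansion of sqrt(816) is a_0 = 28 followed by the repeating block 1, 1, 3, 3, 3, 1, 1, 56 (period 8).

[28; (1, 1, 3, 3, 3, 1, 1, 56)]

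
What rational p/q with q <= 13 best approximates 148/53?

Expand x = 148/53 as a continued fraction with the Euclidean algorithm:
  148 = 2*53 + 42, so a_0 = 2.
  53 = 1*42 + 11, so a_1 = 1.
  42 = 3*11 + 9, so a_2 = 3.
  11 = 1*9 + 2, so a_3 = 1.
  9 = 4*2 + 1, so a_4 = 4.
  2 = 2*1 + 0, so a_5 = 2.
so x = [2; 1, 3, 1, 4, 2].
Convergents (p_i = a_i*p_{i-1} + p_{i-2}, q_i = a_i*q_{i-1} + q_{i-2} with p_{-2}=0, p_{-1}=1, q_{-2}=1, q_{-1}=0), until the denominator exceeds 13:
  i=0: a_0=2, p_0 = 2*1 + 0 = 2, q_0 = 2*0 + 1 = 1.
  i=1: a_1=1, p_1 = 1*2 + 1 = 3, q_1 = 1*1 + 0 = 1.
  i=2: a_2=3, p_2 = 3*3 + 2 = 11, q_2 = 3*1 + 1 = 4.
  i=3: a_3=1, p_3 = 1*11 + 3 = 14, q_3 = 1*4 + 1 = 5.
  i=4: a_4=4, p_4 = 4*14 + 11 = 67, q_4 = 4*5 + 4 = 24.
q_4 = 24 > 13, so the last convergent with denominator <= 13 is p_3/q_3 = 14/5.
The closest fraction with denominator <= 13 is either p_3/q_3 or the intermediate fraction (k*p_3 + p_2)/(k*q_3 + q_2) with the largest k >= 1 whose denominator stays <= 13; these approach x as k grows, and every other convergent or intermediate fraction in range is farther away.
Largest k: floor((13 - q_2)/q_3) = floor((13 - 4)/5) = 1.
That gives (1*14 + 11)/(1*5 + 4) = 25/9.
Compare the errors: |x - 14/5| = |148*5 - 14*53|/(53*5) = 2/265, and |x - 25/9| = |148*9 - 25*53|/(53*9) = 7/477.
Cross-multiplying, 2*477 = 954 < 1855 = 7*265, so 2/265 is smaller: the convergent 14/5 is closer to x than 25/9.

14/5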